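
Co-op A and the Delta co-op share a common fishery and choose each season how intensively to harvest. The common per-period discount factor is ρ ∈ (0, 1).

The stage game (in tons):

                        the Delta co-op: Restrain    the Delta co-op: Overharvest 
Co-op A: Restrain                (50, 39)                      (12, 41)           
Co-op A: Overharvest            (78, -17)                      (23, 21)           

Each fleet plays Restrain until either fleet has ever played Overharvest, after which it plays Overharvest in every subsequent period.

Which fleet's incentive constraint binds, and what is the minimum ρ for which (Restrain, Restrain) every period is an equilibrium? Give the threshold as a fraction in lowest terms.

Co-op A; ρ ≥ 28/55

Co-op A: cooperation gives 50 each period; deviation gives 78 once then 23 forever.
  50/(1−ρ) ≥ 78 + 23ρ/(1−ρ) ⇒ ρ ≥ 28/55.
the Delta co-op: cooperation gives 39 each period; deviation gives 41 once then 21 forever.
  ρ ≥ 2/20 = 1/10.
Both must hold, so the binding constraint is Co-op A's: ρ ≥ 28/55.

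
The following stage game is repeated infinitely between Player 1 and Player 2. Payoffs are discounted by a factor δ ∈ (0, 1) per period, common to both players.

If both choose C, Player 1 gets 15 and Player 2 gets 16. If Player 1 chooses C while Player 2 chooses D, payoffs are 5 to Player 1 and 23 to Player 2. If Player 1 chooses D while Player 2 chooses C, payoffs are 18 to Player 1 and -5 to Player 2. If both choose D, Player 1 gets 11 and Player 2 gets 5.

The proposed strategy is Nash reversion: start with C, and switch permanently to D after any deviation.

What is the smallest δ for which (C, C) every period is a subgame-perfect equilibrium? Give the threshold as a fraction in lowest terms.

3/7

For Player 1: deviation gain 18−15 = 3, per-period punishment loss 15−11 = 4. IC gives δ ≥ 3/7.
For Player 2: gain 7, loss 11 per period, so δ ≥ 7/18.
The tighter constraint is Player 1's, so cooperation needs δ ≥ 3/7.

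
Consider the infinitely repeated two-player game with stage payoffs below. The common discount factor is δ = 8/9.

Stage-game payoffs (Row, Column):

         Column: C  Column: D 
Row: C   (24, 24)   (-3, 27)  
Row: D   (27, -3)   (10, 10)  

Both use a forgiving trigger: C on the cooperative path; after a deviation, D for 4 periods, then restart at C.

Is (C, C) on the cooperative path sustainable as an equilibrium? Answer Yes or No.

Comparing payoff streams over the 5 periods until play realigns: cooperate → 24(1+δ+…+δ^4); deviate → 27 + 10(δ+…+δ^4).
Cooperation is sustained iff (24−10)(δ+…+δ^4) ≥ 27−24.
δ+…+δ^4 = 8/9·(1−(8/9)^4)/(1−8/9) = 3.0056, and (27−24)/(24−10) = 0.2143.
3.0056 ≥ 0.2143, so cooperation is sustainable.

Yes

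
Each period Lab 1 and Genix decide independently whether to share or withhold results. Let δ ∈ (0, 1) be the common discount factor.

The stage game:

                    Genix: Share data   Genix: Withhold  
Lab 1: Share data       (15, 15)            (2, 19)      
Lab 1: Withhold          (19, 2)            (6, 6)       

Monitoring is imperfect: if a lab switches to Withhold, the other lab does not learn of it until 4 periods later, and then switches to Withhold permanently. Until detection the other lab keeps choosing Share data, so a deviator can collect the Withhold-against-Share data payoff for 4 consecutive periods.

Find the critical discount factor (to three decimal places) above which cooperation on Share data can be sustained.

0.745

The best deviation is to choose Withhold for all 4 undetected periods, earning 19 each, then 6 forever once detected.
Deviation value: 19(1−δ^4)/(1−δ) + 6δ^4/(1−δ); cooperation value: 15/(1−δ).
IC: 15 ≥ 19(1−δ^4) + 6δ^4 = 19 − 13δ^4.
So δ^4 ≥ 4/13, giving δ ≥ (4/13)^(1/4) ≈ 0.745.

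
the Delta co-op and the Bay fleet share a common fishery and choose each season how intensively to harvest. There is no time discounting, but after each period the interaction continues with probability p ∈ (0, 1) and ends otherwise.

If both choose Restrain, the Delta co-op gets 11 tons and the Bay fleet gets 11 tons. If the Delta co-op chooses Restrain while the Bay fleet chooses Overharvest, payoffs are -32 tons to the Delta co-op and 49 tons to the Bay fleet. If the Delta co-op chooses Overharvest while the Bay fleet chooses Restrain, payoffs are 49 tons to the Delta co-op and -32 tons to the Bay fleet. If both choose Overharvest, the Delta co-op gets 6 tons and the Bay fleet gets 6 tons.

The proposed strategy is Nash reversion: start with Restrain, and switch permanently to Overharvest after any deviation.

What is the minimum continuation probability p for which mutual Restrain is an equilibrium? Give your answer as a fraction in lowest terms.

38/43

Expected cooperation value is 11 + p·11 + p²·11 + … = 11/(1−p); deviation gives 49 + p·6/(1−p).
11 ≥ 49(1−p) + 6p ⇒ 43p ≥ 38 ⇒ p ≥ 38/43.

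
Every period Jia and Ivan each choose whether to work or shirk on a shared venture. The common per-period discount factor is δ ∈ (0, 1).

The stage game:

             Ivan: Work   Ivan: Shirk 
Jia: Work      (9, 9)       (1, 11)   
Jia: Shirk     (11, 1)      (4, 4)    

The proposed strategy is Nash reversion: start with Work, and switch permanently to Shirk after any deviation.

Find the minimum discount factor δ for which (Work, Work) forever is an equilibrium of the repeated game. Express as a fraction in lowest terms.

Under grim trigger the critical discount factor is (T−C)/(T−P) with T = 11, C = 9, P = 4.
δ* = (11−9)/(11−4) = 2/7.

2/7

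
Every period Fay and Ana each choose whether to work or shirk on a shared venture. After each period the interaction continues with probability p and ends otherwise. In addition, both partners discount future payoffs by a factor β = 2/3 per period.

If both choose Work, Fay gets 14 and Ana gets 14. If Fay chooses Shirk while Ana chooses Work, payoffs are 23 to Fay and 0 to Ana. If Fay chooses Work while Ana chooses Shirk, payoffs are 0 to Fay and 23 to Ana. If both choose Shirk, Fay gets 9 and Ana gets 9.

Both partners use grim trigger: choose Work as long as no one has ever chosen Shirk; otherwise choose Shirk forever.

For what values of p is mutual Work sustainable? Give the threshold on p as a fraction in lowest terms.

27/28

Expected continuation weight on next period's payoff is β·p = 2/3·p, which plays the role of the discount factor.
Cooperation requires 2/3·p ≥ (23−14)/(23−9) = 9/14, hence p ≥ 27/28.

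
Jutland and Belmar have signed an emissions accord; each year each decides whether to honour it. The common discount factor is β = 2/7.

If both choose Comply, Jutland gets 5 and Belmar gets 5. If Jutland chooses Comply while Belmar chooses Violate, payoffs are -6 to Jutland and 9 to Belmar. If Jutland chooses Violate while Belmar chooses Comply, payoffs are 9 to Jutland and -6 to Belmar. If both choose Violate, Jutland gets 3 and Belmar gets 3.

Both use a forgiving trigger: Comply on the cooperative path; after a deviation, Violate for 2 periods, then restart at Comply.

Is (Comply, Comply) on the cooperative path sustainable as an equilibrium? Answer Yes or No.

A one-shot deviation gives 9 now, then 3 for 2 periods, then back to 5.
Gain from deviating: (9−5) today; loss: (5−3) in each of the next 2 periods.
No-deviation condition: (5−3)(β+…+β^2) ≥ 9−5, i.e. β+…+β^2 ≥ 2.
At β = 2/7: β+…+β^2 = 0.3673 < 2.0000.
So cooperation is not sustainable.

No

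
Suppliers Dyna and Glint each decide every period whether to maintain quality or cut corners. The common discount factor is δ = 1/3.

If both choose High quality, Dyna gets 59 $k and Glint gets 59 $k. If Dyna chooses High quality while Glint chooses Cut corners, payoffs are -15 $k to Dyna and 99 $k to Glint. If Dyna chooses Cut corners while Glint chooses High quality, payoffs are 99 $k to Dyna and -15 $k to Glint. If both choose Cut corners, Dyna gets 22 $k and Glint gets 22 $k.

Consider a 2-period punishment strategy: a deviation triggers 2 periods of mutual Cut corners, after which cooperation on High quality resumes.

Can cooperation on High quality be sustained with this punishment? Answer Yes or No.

No

Comparing payoff streams over the 3 periods until play realigns: cooperate → 59(1+δ+…+δ^2); deviate → 99 + 22(δ+…+δ^2).
Cooperation is sustained iff (59−22)(δ+…+δ^2) ≥ 99−59.
δ+…+δ^2 = 1/3·(1−(1/3)^2)/(1−1/3) = 0.4444, and (99−59)/(59−22) = 1.0811.
0.4444 < 1.0811, so cooperation is not sustainable.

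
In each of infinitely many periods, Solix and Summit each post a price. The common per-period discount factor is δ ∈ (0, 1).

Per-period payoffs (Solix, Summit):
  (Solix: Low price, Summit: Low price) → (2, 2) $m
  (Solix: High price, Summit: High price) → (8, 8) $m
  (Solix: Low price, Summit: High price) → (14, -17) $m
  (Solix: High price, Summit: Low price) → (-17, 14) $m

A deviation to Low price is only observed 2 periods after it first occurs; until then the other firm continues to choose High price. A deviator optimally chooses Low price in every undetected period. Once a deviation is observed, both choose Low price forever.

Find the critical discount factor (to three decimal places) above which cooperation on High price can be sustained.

A deviator earns 14 for 2 periods, then 2 forever; cooperating earns 8 forever. Multiplying the IC by (1−δ):
8 ≥ 14(1−δ^2) + 2δ^2, so 12·δ^2 ≥ 6 and δ^2 ≥ 1/2.
δ ≥ (1/2)^(1/2) ≈ 0.707.

0.707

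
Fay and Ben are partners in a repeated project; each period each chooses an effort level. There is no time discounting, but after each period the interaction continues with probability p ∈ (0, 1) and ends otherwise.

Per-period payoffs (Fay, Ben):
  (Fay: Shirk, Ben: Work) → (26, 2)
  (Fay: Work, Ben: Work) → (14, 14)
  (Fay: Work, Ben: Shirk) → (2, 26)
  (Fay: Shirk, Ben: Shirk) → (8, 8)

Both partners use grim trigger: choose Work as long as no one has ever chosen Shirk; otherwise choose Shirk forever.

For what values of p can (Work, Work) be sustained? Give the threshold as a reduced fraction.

2/3

Expected cooperation value is 14 + p·14 + p²·14 + … = 14/(1−p); deviation gives 26 + p·8/(1−p).
14 ≥ 26(1−p) + 8p ⇒ 18p ≥ 12 ⇒ p ≥ 12/18 = 2/3.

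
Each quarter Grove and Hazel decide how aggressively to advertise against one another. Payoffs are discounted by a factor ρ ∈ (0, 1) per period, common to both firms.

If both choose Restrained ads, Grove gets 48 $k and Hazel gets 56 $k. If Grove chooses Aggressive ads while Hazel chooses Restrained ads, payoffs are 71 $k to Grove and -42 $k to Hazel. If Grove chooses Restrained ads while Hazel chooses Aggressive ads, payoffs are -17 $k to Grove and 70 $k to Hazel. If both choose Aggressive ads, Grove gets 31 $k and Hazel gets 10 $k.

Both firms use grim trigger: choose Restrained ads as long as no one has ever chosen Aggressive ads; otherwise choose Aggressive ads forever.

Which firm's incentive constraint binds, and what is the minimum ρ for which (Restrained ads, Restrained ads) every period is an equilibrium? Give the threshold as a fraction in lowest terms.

Grove; ρ ≥ 23/40

Grove: cooperation gives 48 each period; deviation gives 71 once then 31 forever.
  48/(1−ρ) ≥ 71 + 31ρ/(1−ρ) ⇒ ρ ≥ 23/40.
Hazel: cooperation gives 56 each period; deviation gives 70 once then 10 forever.
  ρ ≥ 14/60 = 7/30.
Both must hold, so the binding constraint is Grove's: ρ ≥ 23/40.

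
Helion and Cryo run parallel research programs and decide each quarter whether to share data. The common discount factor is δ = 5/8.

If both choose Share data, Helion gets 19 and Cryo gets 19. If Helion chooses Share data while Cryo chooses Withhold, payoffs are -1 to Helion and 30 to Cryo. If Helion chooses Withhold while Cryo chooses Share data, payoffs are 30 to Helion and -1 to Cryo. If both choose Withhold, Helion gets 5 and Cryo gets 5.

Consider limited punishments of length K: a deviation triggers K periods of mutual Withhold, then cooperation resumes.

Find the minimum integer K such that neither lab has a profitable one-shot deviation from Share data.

No profitable deviation requires (19−5)(δ+…+δ^K) ≥ 30−19, i.e. δ+…+δ^K ≥ 11/14 ≈ 0.7857.
With δ = 5/8, the partial sums are K=1: 0.6250, K=2: 1.0156.
K = 2 is the first length at which the sum reaches 0.7857.

2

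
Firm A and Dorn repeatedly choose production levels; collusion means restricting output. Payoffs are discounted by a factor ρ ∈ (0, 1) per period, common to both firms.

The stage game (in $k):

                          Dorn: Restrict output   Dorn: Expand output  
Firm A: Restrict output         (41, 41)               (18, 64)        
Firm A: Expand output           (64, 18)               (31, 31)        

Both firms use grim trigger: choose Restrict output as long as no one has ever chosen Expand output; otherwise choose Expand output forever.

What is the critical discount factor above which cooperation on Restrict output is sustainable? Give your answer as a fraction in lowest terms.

Cooperation forever yields 41 each period: 41/(1−ρ).
Deviating yields 64 once, then 31 forever: 64 + 31ρ/(1−ρ).
No profitable deviation requires 41/(1−ρ) ≥ 64 + 31ρ/(1−ρ).
Multiplying by (1−ρ): 41 ≥ 64(1−ρ) + 31ρ = 64 − 33ρ.
So 33ρ ≥ 23, i.e. ρ ≥ 23/33.

23/33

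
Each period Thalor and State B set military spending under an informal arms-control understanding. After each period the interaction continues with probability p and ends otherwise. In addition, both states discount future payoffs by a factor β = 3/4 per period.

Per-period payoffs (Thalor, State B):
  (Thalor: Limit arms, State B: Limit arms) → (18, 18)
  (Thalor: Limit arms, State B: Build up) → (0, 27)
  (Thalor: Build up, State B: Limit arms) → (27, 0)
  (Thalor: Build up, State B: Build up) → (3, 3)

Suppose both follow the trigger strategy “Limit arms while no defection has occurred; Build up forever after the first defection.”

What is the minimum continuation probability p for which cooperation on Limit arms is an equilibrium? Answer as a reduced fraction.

With continuation probability p and discount β, the effective per-period discount factor is βp.
Grim-trigger IC: βp ≥ (27−18)/(27−3) = 3/8.
So p ≥ (3/8)/(3/4) = 1/2.

1/2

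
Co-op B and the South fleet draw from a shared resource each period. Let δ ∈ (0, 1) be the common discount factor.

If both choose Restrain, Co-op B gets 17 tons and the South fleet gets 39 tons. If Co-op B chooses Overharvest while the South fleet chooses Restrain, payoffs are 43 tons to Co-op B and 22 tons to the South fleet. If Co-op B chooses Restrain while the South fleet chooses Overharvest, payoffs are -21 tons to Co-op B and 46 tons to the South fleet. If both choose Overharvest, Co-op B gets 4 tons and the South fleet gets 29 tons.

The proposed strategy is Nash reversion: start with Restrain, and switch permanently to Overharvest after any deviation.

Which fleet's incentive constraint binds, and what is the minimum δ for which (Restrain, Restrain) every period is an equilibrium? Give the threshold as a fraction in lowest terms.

Co-op B's threshold: (43−17)/(43−4) = 2/3.
the South fleet's threshold: (46−39)/(46−29) = 7/17.
2/3 > 7/17, so Co-op B binds and δ* = 2/3.

Co-op B; δ ≥ 2/3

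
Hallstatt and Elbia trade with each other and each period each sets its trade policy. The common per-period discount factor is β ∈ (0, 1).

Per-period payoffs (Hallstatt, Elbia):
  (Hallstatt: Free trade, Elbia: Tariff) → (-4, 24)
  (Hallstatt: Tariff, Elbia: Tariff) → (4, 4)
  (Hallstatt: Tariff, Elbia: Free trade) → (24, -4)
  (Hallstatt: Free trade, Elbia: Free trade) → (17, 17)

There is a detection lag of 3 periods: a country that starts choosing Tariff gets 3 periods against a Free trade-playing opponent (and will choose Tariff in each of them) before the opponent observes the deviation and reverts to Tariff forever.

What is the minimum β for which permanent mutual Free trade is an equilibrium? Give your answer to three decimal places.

The best deviation is to choose Tariff for all 3 undetected periods, earning 24 each, then 4 forever once detected.
Deviation value: 24(1−β^3)/(1−β) + 4β^3/(1−β); cooperation value: 17/(1−β).
IC: 17 ≥ 24(1−β^3) + 4β^3 = 24 − 20β^3.
So β^3 ≥ 7/20, giving β ≥ (7/20)^(1/3) ≈ 0.705.

0.705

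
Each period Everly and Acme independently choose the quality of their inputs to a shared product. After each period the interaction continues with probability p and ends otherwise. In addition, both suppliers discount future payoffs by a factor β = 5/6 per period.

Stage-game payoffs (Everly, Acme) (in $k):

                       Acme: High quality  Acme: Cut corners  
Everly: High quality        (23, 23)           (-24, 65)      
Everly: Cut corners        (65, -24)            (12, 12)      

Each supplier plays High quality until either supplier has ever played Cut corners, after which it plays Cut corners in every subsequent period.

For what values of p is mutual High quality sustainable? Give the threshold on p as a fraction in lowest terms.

With continuation probability p and discount β, the effective per-period discount factor is βp.
Grim-trigger IC: βp ≥ (65−23)/(65−12) = 42/53.
So p ≥ (42/53)/(5/6) = 252/265.

252/265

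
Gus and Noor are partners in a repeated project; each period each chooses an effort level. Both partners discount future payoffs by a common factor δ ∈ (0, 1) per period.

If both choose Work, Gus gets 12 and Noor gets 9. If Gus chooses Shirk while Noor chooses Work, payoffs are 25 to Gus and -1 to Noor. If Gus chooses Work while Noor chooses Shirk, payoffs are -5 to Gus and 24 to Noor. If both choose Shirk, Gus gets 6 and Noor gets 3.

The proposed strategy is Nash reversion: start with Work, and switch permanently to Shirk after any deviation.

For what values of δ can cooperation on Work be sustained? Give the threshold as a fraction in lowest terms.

5/7

For Gus: deviation gain 25−12 = 13, per-period punishment loss 12−6 = 6. IC gives δ ≥ 13/19.
For Noor: gain 15, loss 6 per period, so δ ≥ 15/21 = 5/7.
The tighter constraint is Noor's, so cooperation needs δ ≥ 5/7.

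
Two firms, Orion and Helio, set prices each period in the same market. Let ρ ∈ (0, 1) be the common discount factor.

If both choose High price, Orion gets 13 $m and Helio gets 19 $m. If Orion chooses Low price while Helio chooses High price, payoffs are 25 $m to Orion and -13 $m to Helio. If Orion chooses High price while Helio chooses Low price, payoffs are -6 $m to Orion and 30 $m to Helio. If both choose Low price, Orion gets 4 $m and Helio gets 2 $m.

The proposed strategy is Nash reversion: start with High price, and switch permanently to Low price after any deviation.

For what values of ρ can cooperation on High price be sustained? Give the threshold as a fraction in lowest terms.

4/7

Orion's threshold: (25−13)/(25−4) = 4/7.
Helio's threshold: (30−19)/(30−2) = 11/28.
4/7 > 11/28, so Orion binds and ρ* = 4/7.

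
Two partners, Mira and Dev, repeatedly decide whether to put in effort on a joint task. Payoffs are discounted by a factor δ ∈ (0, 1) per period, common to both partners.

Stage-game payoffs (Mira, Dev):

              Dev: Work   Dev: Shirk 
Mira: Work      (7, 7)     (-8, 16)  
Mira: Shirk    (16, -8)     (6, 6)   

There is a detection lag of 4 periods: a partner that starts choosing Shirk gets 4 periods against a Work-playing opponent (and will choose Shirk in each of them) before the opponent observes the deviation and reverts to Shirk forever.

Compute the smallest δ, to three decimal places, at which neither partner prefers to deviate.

Deviating for the 4 undetected periods gains 16−7 = 9 per period over cooperation, then loses 7−6 = 1 per period forever once punishment starts.
Gain: 9(1 + δ + … + δ^3); loss: 1·δ^4/(1−δ).
No profitable deviation ⇔ 9(1−δ^4) ≤ 1·δ^4, i.e. δ^4 ≥ 9/(9+1) = 9/10.
Hence δ ≥ (9/10)^(1/4) ≈ 0.974.

0.974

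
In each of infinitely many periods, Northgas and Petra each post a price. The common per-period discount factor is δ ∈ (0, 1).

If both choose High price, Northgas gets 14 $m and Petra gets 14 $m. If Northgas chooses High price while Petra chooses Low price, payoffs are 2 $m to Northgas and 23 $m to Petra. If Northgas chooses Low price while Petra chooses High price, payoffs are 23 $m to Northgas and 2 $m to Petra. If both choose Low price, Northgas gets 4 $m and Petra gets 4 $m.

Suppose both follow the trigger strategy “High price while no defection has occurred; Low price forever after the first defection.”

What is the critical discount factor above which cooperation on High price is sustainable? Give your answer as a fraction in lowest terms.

9/19

Under grim trigger the critical discount factor is (T−C)/(T−P) with T = 23, C = 14, P = 4.
δ* = (23−14)/(23−4) = 9/19.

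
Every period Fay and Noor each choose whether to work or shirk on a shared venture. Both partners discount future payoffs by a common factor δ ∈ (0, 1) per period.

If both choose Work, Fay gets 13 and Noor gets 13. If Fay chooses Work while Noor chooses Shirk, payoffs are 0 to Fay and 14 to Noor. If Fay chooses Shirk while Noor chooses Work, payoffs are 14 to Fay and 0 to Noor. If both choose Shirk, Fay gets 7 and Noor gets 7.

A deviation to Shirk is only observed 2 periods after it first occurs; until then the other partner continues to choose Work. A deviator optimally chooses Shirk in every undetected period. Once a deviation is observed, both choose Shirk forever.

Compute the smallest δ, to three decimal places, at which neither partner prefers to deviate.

0.378

The best deviation is to choose Shirk for all 2 undetected periods, earning 14 each, then 7 forever once detected.
Deviation value: 14(1−δ^2)/(1−δ) + 7δ^2/(1−δ); cooperation value: 13/(1−δ).
IC: 13 ≥ 14(1−δ^2) + 7δ^2 = 14 − 7δ^2.
So δ^2 ≥ 1/7, giving δ ≥ (1/7)^(1/2) ≈ 0.378.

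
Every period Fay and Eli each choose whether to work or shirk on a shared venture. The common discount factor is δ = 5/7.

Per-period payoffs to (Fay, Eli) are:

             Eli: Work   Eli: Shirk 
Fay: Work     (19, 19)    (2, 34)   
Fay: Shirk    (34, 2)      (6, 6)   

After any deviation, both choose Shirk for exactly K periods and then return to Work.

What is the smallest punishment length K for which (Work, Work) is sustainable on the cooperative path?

Need Σ_{k=1}^{K} δ^k ≥ (34−19)/(19−6) = 1.1538 at δ = 5/7.
At K = 1 the sum is 0.7143 < 1.1538; at K = 2 it is 1.2245 ≥ 1.1538.
So the minimum punishment length is K = 2.

2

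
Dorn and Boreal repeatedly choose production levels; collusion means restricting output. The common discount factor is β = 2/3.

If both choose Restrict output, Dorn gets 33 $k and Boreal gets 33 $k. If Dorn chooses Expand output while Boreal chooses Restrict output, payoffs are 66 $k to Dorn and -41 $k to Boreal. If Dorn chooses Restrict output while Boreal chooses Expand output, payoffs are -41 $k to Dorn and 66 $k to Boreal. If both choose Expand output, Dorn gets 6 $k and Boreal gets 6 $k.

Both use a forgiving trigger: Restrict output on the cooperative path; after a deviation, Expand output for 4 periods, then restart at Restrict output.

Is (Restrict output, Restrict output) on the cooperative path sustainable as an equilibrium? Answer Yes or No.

Comparing payoff streams over the 5 periods until play realigns: cooperate → 33(1+β+…+β^4); deviate → 66 + 6(β+…+β^4).
Cooperation is sustained iff (33−6)(β+…+β^4) ≥ 66−33.
β+…+β^4 = 2/3·(1−(2/3)^4)/(1−2/3) = 1.6049, and (66−33)/(33−6) = 1.2222.
1.6049 ≥ 1.2222, so cooperation is sustainable.

Yes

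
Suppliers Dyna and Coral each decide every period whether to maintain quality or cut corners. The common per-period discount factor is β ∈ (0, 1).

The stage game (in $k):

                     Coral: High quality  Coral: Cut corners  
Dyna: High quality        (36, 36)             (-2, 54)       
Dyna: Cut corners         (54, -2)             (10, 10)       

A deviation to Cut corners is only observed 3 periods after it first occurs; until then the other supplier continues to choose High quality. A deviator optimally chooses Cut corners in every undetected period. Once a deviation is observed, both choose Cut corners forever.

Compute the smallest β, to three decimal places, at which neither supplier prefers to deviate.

Deviating for the 3 undetected periods gains 54−36 = 18 per period over cooperation, then loses 36−10 = 26 per period forever once punishment starts.
Gain: 18(1 + β + … + β^2); loss: 26·β^3/(1−β).
No profitable deviation ⇔ 18(1−β^3) ≤ 26·β^3, i.e. β^3 ≥ 18/(18+26) = 9/22.
Hence β ≥ (9/22)^(1/3) ≈ 0.742.

0.742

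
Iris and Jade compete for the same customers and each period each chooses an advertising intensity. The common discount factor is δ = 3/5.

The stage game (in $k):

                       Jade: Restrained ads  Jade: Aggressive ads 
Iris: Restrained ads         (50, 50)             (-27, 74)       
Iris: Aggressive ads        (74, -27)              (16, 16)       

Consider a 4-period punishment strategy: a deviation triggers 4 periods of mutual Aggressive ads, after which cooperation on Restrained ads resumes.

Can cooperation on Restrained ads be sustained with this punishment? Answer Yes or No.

A one-shot deviation gives 74 now, then 16 for 4 periods, then back to 50.
Gain from deviating: (74−50) today; loss: (50−16) in each of the next 4 periods.
No-deviation condition: (50−16)(δ+…+δ^4) ≥ 74−50, i.e. δ+…+δ^4 ≥ 12/17.
At δ = 3/5: δ+…+δ^4 = 1.3056 ≥ 0.7059.
So cooperation is sustainable.

Yes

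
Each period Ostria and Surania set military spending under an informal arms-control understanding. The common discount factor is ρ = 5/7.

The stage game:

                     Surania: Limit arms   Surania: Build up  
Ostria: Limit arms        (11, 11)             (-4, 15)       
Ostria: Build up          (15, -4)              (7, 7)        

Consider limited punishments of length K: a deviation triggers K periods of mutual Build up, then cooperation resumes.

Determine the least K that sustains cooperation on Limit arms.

IC: ρ(1−ρ^K)/(1−ρ) ≥ (15−11)/(11−7) = 1.
With ρ = 5/7: need 1 − ρ^K ≥ 1·(1−5/7)/(5/7), i.e. ρ^K ≤ 0.6000.
Since (5/7)^1 = 0.7143 and (5/7)^2 = 0.5102, the smallest such K is 2.

2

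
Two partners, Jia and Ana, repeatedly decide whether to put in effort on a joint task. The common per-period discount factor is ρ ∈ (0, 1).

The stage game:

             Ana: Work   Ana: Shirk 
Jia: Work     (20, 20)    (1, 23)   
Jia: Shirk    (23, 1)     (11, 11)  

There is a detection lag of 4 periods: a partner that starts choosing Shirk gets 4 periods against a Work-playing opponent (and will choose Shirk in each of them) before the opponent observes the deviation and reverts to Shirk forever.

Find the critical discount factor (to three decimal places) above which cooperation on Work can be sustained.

The best deviation is to choose Shirk for all 4 undetected periods, earning 23 each, then 11 forever once detected.
Deviation value: 23(1−ρ^4)/(1−ρ) + 11ρ^4/(1−ρ); cooperation value: 20/(1−ρ).
IC: 20 ≥ 23(1−ρ^4) + 11ρ^4 = 23 − 12ρ^4.
So ρ^4 ≥ 3/12 = 1/4, giving ρ ≥ (1/4)^(1/4) ≈ 0.707.

0.707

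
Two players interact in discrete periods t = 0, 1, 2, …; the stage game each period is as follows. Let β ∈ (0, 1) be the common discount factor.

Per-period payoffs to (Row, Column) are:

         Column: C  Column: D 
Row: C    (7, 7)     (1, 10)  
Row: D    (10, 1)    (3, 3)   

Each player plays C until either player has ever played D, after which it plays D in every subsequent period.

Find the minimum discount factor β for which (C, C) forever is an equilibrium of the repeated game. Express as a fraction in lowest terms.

3/7

Cooperation forever yields 7 each period: 7/(1−β).
Deviating yields 10 once, then 3 forever: 10 + 3β/(1−β).
No profitable deviation requires 7/(1−β) ≥ 10 + 3β/(1−β).
Multiplying by (1−β): 7 ≥ 10(1−β) + 3β = 10 − 7β.
So 7β ≥ 3, i.e. β ≥ 3/7.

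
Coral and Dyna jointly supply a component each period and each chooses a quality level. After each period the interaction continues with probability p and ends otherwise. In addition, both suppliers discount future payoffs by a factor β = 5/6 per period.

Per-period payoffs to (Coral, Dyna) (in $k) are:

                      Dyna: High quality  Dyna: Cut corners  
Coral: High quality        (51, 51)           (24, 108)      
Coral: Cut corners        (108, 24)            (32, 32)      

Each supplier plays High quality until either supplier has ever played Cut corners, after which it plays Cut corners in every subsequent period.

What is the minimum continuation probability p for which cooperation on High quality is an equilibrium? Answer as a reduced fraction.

9/10

Expected continuation weight on next period's payoff is β·p = 5/6·p, which plays the role of the discount factor.
Cooperation requires 5/6·p ≥ (108−51)/(108−32) = 3/4, hence p ≥ 9/10.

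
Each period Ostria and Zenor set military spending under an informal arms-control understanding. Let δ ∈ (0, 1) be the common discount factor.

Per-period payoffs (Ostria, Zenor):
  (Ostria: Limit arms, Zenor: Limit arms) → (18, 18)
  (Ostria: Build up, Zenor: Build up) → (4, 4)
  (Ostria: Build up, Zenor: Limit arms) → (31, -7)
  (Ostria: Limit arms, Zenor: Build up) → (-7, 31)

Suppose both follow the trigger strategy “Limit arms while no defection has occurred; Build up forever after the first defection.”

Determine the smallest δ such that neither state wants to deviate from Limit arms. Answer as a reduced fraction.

13/27

Cooperation forever yields 18 each period: 18/(1−δ).
Deviating yields 31 once, then 4 forever: 31 + 4δ/(1−δ).
No profitable deviation requires 18/(1−δ) ≥ 31 + 4δ/(1−δ).
Multiplying by (1−δ): 18 ≥ 31(1−δ) + 4δ = 31 − 27δ.
So 27δ ≥ 13, i.e. δ ≥ 13/27.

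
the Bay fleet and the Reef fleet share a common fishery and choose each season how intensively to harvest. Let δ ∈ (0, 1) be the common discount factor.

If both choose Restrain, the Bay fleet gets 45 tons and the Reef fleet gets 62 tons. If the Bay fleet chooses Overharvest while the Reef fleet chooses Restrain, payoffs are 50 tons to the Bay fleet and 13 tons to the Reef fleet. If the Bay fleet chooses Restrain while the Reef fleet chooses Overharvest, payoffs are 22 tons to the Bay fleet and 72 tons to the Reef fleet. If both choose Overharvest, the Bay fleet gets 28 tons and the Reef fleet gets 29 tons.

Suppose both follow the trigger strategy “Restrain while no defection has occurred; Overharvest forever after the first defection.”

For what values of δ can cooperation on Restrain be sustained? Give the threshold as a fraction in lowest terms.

10/43

For the Bay fleet: deviation gain 50−45 = 5, per-period punishment loss 45−28 = 17. IC gives δ ≥ 5/22.
For the Reef fleet: gain 10, loss 33 per period, so δ ≥ 10/43.
The tighter constraint is the Reef fleet's, so cooperation needs δ ≥ 10/43.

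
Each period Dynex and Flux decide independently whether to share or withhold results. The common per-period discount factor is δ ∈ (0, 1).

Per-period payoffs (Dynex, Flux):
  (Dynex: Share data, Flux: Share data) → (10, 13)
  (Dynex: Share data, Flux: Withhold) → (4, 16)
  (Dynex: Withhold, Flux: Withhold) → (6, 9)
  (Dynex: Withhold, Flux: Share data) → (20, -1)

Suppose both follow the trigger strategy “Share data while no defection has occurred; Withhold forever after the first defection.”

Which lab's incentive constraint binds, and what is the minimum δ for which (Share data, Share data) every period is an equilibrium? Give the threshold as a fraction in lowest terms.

Dynex's threshold: (20−10)/(20−6) = 5/7.
Flux's threshold: (16−13)/(16−9) = 3/7.
5/7 > 3/7, so Dynex binds and δ* = 5/7.

Dynex; δ ≥ 5/7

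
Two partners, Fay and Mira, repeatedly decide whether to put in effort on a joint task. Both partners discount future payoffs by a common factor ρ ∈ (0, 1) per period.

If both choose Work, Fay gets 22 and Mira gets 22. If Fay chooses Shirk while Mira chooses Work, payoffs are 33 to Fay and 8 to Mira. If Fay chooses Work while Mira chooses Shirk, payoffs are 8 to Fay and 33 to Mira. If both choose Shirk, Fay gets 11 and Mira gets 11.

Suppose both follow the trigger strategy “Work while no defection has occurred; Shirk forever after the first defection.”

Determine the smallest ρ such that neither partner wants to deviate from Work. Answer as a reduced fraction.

1/2

Under grim trigger the critical discount factor is (T−C)/(T−P) with T = 33, C = 22, P = 11.
ρ* = (33−22)/(33−11) = 11/22 = 1/2.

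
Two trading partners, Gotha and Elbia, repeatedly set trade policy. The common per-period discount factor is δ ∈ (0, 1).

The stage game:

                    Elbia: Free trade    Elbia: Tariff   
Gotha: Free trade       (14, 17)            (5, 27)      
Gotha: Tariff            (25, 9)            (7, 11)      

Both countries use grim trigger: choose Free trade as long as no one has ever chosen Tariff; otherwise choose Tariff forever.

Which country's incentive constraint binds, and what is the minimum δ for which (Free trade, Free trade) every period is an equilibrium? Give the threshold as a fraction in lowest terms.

Gotha: cooperation gives 14 each period; deviation gives 25 once then 7 forever.
  14/(1−δ) ≥ 25 + 7δ/(1−δ) ⇒ δ ≥ 11/18.
Elbia: cooperation gives 17 each period; deviation gives 27 once then 11 forever.
  δ ≥ 10/16 = 5/8.
Both must hold, so the binding constraint is Elbia's: δ ≥ 5/8.

Elbia; δ ≥ 5/8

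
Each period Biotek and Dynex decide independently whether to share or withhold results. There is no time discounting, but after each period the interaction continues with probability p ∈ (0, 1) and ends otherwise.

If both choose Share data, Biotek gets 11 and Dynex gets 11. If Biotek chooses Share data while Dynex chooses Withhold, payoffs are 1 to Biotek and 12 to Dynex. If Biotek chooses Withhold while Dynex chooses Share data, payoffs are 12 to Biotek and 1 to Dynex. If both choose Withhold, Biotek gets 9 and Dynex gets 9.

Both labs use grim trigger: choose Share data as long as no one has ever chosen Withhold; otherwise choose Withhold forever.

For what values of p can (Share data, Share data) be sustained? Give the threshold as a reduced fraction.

With no time discounting, the continuation probability p plays the role of the discount factor.
Grim-trigger IC: 11/(1−p) ≥ 12 + 9p/(1−p) ⇒ p ≥ (12−11)/(12−9) = 1/3.

1/3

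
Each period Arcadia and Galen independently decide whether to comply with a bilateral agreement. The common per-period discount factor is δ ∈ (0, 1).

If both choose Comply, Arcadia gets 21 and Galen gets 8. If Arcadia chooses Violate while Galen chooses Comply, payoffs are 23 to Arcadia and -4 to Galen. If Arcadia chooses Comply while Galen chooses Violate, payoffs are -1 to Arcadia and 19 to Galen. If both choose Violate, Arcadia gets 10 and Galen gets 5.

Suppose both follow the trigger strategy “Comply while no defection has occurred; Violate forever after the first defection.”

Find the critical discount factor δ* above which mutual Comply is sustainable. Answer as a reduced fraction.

11/14

For Arcadia: deviation gain 23−21 = 2, per-period punishment loss 21−10 = 11. IC gives δ ≥ 2/13.
For Galen: gain 11, loss 3 per period, so δ ≥ 11/14.
The tighter constraint is Galen's, so cooperation needs δ ≥ 11/14.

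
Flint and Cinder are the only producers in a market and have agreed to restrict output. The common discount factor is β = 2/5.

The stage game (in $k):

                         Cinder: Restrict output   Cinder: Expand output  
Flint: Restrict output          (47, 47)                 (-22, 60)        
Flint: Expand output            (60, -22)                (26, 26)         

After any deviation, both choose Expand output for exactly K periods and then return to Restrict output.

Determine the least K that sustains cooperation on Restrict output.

3

No profitable deviation requires (47−26)(β+…+β^K) ≥ 60−47, i.e. β+…+β^K ≥ 13/21 ≈ 0.6190.
With β = 2/5, the partial sums are K=1: 0.4000, K=2: 0.5600, K=3: 0.6240.
K = 3 is the first length at which the sum reaches 0.6190.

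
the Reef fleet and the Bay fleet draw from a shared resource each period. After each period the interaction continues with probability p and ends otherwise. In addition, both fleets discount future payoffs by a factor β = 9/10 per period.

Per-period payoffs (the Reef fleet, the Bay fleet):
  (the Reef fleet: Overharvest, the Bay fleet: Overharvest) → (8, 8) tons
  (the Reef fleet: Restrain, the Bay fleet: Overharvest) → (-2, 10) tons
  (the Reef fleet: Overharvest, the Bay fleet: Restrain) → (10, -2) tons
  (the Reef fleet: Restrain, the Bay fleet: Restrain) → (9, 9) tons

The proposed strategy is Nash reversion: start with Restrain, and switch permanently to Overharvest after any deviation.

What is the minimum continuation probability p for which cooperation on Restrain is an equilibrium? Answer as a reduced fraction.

5/9

With continuation probability p and discount β, the effective per-period discount factor is βp.
Grim-trigger IC: βp ≥ (10−9)/(10−8) = 1/2.
So p ≥ (1/2)/(9/10) = 5/9.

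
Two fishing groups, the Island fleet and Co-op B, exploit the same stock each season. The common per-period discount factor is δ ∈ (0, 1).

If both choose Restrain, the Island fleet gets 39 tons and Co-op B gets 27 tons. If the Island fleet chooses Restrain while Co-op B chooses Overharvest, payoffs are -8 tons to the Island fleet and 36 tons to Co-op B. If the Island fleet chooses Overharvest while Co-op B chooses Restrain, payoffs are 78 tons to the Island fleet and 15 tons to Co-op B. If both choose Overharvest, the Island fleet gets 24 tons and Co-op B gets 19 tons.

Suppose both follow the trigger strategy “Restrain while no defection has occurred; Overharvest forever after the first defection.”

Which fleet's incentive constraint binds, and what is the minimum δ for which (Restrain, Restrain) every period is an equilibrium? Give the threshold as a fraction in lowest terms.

For the Island fleet: deviation gain 78−39 = 39, per-period punishment loss 39−24 = 15. IC gives δ ≥ 39/54 = 13/18.
For Co-op B: gain 9, loss 8 per period, so δ ≥ 9/17.
The tighter constraint is the Island fleet's, so cooperation needs δ ≥ 13/18.

the Island fleet; δ ≥ 13/18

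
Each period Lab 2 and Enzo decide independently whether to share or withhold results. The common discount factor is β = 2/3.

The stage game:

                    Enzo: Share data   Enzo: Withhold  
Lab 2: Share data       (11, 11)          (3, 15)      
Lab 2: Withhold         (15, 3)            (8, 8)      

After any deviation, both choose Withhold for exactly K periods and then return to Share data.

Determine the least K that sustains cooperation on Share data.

Need Σ_{k=1}^{K} β^k ≥ (15−11)/(11−8) = 1.3333 at β = 2/3.
At K = 2 the sum is 1.1111 < 1.3333; at K = 3 it is 1.4074 ≥ 1.3333.
So the minimum punishment length is K = 3.

3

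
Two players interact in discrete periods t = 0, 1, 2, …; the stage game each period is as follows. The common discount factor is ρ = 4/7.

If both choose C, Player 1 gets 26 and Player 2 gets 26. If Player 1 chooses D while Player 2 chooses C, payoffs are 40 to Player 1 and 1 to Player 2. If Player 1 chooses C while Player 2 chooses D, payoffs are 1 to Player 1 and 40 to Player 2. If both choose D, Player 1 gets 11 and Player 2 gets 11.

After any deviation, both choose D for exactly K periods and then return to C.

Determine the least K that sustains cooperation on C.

3

Need Σ_{k=1}^{K} ρ^k ≥ (40−26)/(26−11) = 0.9333 at ρ = 4/7.
At K = 2 the sum is 0.8980 < 0.9333; at K = 3 it is 1.0845 ≥ 0.9333.
So the minimum punishment length is K = 3.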